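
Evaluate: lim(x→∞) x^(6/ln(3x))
This is an exponential indeterminate form.

For exponential indeterminate forms, take the natural log:
  Let L = lim(x→∞) x^(6/ln(3x))
  Then ln(L) = lim(x→∞) [exponent × ln(base)]
  Evaluate using L'Hôpital or standard limits, then exponentiate.
  L = e^(6)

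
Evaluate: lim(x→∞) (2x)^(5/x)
This is an exponential indeterminate form.

For exponential indeterminate forms, take the natural log:
  Let L = lim(x→∞) (2x)^(5/x)
  Then ln(L) = lim(x→∞) [exponent × ln(base)]
  Evaluate using L'Hôpital or standard limits, then exponentiate.
  L = 1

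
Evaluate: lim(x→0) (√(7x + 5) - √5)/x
This is a standard limit.

Factor or rationalize the expression:
  lim(x→0) (√(7x + 5) - √5)/x = 7·sqrt(5)/10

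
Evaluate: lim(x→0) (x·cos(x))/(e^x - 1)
This is a 0/0 indeterminate form.

Apply L'Hôpital's rule: differentiate numerator and denominator separately.
  f(x) = x·cos(x)   ⇒   f'(x) = -x·sin(x) + cos(x)
  g(x) = e^(x) - 1   ⇒   g'(x) = e^(x)
  lim(x→0) f'(x)/g'(x) = lim(x→0) (-x·sin(x) + cos(x))/(e^(x))
  = 1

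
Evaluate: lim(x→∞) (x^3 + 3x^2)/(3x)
This is an ∞/∞ indeterminate form.

Apply L'Hôpital's rule: differentiate numerator and denominator separately.
  f(x) = x^3 + 3·x^2   ⇒   f'(x) = 3·x^2 + 6·x
  g(x) = 3·x   ⇒   g'(x) = 3
  lim(x→∞) f'(x)/g'(x) = lim(x→∞) (3·x^2 + 6·x)/(3)
  = ∞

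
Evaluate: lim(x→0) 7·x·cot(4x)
This is a 0·∞ indeterminate form.

Rewrite 0·∞ as a quotient (0/0 or ∞/∞ form), then apply L'Hôpital's rule:
  lim(x→0) 7·x·cot(4x) = 7/4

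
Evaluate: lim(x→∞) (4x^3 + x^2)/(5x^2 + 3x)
This is an ∞/∞ indeterminate form.

Apply L'Hôpital's rule: differentiate numerator and denominator separately.
  f(x) = 4·x^3 + x^2   ⇒   f'(x) = 12·x^2 + 2·x
  g(x) = 5·x^2 + 3·x   ⇒   g'(x) = 10·x + 3
  lim(x→∞) f'(x)/g'(x) = lim(x→∞) (12·x^2 + 2·x)/(10·x + 3)
  = ∞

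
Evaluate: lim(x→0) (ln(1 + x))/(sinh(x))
This is a 0/0 indeterminate form.

Apply L'Hôpital's rule: differentiate numerator and denominator separately.
  f(x) = ln(x + 1)   ⇒   f'(x) = 1/(x + 1)
  g(x) = sinh(x)   ⇒   g'(x) = cosh(x)
  lim(x→0) f'(x)/g'(x) = lim(x→0) (1/(x + 1))/(cosh(x))
  = 1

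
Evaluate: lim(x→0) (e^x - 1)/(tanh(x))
This is a 0/0 indeterminate form.

Apply L'Hôpital's rule: differentiate numerator and denominator separately.
  f(x) = e^(x) - 1   ⇒   f'(x) = e^(x)
  g(x) = tanh(x)   ⇒   g'(x) = 1 - tanh(x)^2
  lim(x→0) f'(x)/g'(x) = lim(x→0) (e^(x))/(1 - tanh(x)^2)
  = 1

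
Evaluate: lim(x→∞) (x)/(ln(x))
This is an ∞/∞ indeterminate form.

Apply L'Hôpital's rule: differentiate numerator and denominator separately.
  f(x) = x   ⇒   f'(x) = 1
  g(x) = ln(x)   ⇒   g'(x) = 1/x
  lim(x→∞) f'(x)/g'(x) = lim(x→∞) (1)/(1/x)
  = ∞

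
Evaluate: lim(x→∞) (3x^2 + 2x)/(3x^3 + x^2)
This is an ∞/∞ indeterminate form.

Apply L'Hôpital's rule: differentiate numerator and denominator separately.
  f(x) = 3·x^2 + 2·x   ⇒   f'(x) = 6·x + 2
  g(x) = 3·x^3 + x^2   ⇒   g'(x) = 9·x^2 + 2·x
  lim(x→∞) f'(x)/g'(x) = lim(x→∞) (6·x + 2)/(9·x^2 + 2·x)
  = 0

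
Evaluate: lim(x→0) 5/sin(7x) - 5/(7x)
This is an ∞-∞ indeterminate form.

Combine fractions or rationalize to convert ∞-∞ to 0/0 form:
  lim(x→0) 5/sin(7x) - 5/(7x) = 0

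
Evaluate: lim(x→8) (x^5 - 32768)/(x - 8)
This is a standard limit.

Factor or rationalize the expression:
  lim(x→8) (x^5 - 32768)/(x - 8) = 20480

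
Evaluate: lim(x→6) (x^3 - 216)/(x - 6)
This is a standard limit.

Factor or rationalize the expression:
  lim(x→6) (x^3 - 216)/(x - 6) = 108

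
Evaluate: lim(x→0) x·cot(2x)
This is a 0·∞ indeterminate form.

Rewrite 0·∞ as a quotient (0/0 or ∞/∞ form), then apply L'Hôpital's rule:
  lim(x→0) x·cot(2x) = 1/2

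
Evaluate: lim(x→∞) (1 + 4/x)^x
This is an exponential indeterminate form.

For exponential indeterminate forms, take the natural log:
  Let L = lim(x→∞) (1 + 4/x)^x
  Then ln(L) = lim(x→∞) [exponent × ln(base)]
  Evaluate using L'Hôpital or standard limits, then exponentiate.
  L = e^(4)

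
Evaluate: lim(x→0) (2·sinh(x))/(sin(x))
This is a 0/0 indeterminate form.

Apply L'Hôpital's rule: differentiate numerator and denominator separately.
  f(x) = 2·sinh(x)   ⇒   f'(x) = 2·cosh(x)
  g(x) = sin(x)   ⇒   g'(x) = cos(x)
  lim(x→0) f'(x)/g'(x) = lim(x→0) (2·cosh(x))/(cos(x))
  = 2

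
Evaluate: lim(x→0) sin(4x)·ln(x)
This is a 0·∞ indeterminate form.

Rewrite 0·∞ as a quotient (0/0 or ∞/∞ form), then apply L'Hôpital's rule:
  lim(x→0) sin(4x)·ln(x) = 0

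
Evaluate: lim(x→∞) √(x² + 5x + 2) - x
This is an ∞-∞ indeterminate form.

Combine fractions or rationalize to convert ∞-∞ to 0/0 form:
  lim(x→∞) √(x² + 5x + 2) - x = 5/2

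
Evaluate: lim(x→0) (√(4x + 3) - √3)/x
This is a standard limit.

Factor or rationalize the expression:
  lim(x→0) (√(4x + 3) - √3)/x = 2·sqrt(3)/3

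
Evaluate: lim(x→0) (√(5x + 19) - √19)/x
This is a standard limit.

Factor or rationalize the expression:
  lim(x→0) (√(5x + 19) - √19)/x = 5·sqrt(19)/38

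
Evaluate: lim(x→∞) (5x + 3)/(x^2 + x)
This is an ∞/∞ indeterminate form.

Apply L'Hôpital's rule: differentiate numerator and denominator separately.
  f(x) = 5·x + 3   ⇒   f'(x) = 5
  g(x) = x^2 + x   ⇒   g'(x) = 2·x + 1
  lim(x→∞) f'(x)/g'(x) = lim(x→∞) (5)/(2·x + 1)
  = 0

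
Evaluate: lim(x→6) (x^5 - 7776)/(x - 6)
This is a standard limit.

Factor or rationalize the expression:
  lim(x→6) (x^5 - 7776)/(x - 6) = 6480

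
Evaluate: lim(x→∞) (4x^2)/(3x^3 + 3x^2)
This is an ∞/∞ indeterminate form.

Apply L'Hôpital's rule: differentiate numerator and denominator separately.
  f(x) = 4·x^2   ⇒   f'(x) = 8·x
  g(x) = 3·x^3 + 3·x^2   ⇒   g'(x) = 9·x^2 + 6·x
  lim(x→∞) f'(x)/g'(x) = lim(x→∞) (8·x)/(9·x^2 + 6·x)
  = 0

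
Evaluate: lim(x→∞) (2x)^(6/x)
This is an exponential indeterminate form.

For exponential indeterminate forms, take the natural log:
  Let L = lim(x→∞) (2x)^(6/x)
  Then ln(L) = lim(x→∞) [exponent × ln(base)]
  Evaluate using L'Hôpital or standard limits, then exponentiate.
  L = 1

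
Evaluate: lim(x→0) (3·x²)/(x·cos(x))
This is a 0/0 indeterminate form.

Apply L'Hôpital's rule: differentiate numerator and denominator separately.
  f(x) = 3·x^2   ⇒   f'(x) = 6·x
  g(x) = x·cos(x)   ⇒   g'(x) = -x·sin(x) + cos(x)
  lim(x→0) f'(x)/g'(x) = lim(x→0) (6·x)/(-x·sin(x) + cos(x))
  = 0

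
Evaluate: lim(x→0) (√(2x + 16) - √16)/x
This is a standard limit.

Factor or rationalize the expression:
  lim(x→0) (√(2x + 16) - √16)/x = 1/4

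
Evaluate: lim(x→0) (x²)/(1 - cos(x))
This is a 0/0 indeterminate form.

Apply L'Hôpital's rule: differentiate numerator and denominator separately.
  f(x) = x^2   ⇒   f'(x) = 2·x
  g(x) = 1 - cos(x)   ⇒   g'(x) = sin(x)
  lim(x→0) f'(x)/g'(x) = lim(x→0) (2·x)/(sin(x))
  = 2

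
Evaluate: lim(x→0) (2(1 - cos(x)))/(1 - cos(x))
This is a 0/0 indeterminate form.

Apply L'Hôpital's rule: differentiate numerator and denominator separately.
  f(x) = 2 - 2·cos(x)   ⇒   f'(x) = 2·sin(x)
  g(x) = 1 - cos(x)   ⇒   g'(x) = sin(x)
  lim(x→0) f'(x)/g'(x) = lim(x→0) (2·sin(x))/(sin(x))
  = 2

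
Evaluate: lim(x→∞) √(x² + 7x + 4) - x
This is an ∞-∞ indeterminate form.

Combine fractions or rationalize to convert ∞-∞ to 0/0 form:
  lim(x→∞) √(x² + 7x + 4) - x = 7/2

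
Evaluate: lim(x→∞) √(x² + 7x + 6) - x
This is an ∞-∞ indeterminate form.

Combine fractions or rationalize to convert ∞-∞ to 0/0 form:
  lim(x→∞) √(x² + 7x + 6) - x = 7/2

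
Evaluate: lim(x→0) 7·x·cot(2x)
This is a 0·∞ indeterminate form.

Rewrite 0·∞ as a quotient (0/0 or ∞/∞ form), then apply L'Hôpital's rule:
  lim(x→0) 7·x·cot(2x) = 7/2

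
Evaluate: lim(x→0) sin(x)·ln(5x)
This is a 0·∞ indeterminate form.

Rewrite 0·∞ as a quotient (0/0 or ∞/∞ form), then apply L'Hôpital's rule:
  lim(x→0) sin(x)·ln(5x) = 0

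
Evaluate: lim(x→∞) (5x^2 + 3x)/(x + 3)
This is an ∞/∞ indeterminate form.

Apply L'Hôpital's rule: differentiate numerator and denominator separately.
  f(x) = 5·x^2 + 3·x   ⇒   f'(x) = 10·x + 3
  g(x) = x + 3   ⇒   g'(x) = 1
  lim(x→∞) f'(x)/g'(x) = lim(x→∞) (10·x + 3)/(1)
  = ∞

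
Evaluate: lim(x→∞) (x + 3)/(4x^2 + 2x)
This is an ∞/∞ indeterminate form.

Apply L'Hôpital's rule: differentiate numerator and denominator separately.
  f(x) = x + 3   ⇒   f'(x) = 1
  g(x) = 4·x^2 + 2·x   ⇒   g'(x) = 8·x + 2
  lim(x→∞) f'(x)/g'(x) = lim(x→∞) (1)/(8·x + 2)
  = 0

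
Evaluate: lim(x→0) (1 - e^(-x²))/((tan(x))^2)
This is a 0/0 indeterminate form.

Apply L'Hôpital's rule: differentiate numerator and denominator separately.
  f(x) = 1 - e^(-x^2)   ⇒   f'(x) = 2·x·e^(-x^2)
  g(x) = tan(x)^2   ⇒   g'(x) = (2·tan(x)^2 + 2)·tan(x)
  lim(x→0) f'(x)/g'(x) = lim(x→0) (2·x·e^(-x^2))/((2·tan(x)^2 + 2)·tan(x))
  = 1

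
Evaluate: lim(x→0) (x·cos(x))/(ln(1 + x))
This is a 0/0 indeterminate form.

Apply L'Hôpital's rule: differentiate numerator and denominator separately.
  f(x) = x·cos(x)   ⇒   f'(x) = -x·sin(x) + cos(x)
  g(x) = ln(x + 1)   ⇒   g'(x) = 1/(x + 1)
  lim(x→0) f'(x)/g'(x) = lim(x→0) (-x·sin(x) + cos(x))/(1/(x + 1))
  = 1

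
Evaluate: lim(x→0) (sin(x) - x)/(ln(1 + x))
This is a 0/0 indeterminate form.

Apply L'Hôpital's rule: differentiate numerator and denominator separately.
  f(x) = -x + sin(x)   ⇒   f'(x) = cos(x) - 1
  g(x) = ln(x + 1)   ⇒   g'(x) = 1/(x + 1)
  lim(x→0) f'(x)/g'(x) = lim(x→0) (cos(x) - 1)/(1/(x + 1))
  = 0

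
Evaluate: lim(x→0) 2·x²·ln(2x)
This is a 0·∞ indeterminate form.

Rewrite 0·∞ as a quotient (0/0 or ∞/∞ form), then apply L'Hôpital's rule:
  lim(x→0) 2·x²·ln(2x) = 0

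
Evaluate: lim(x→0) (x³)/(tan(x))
This is a 0/0 indeterminate form.

Apply L'Hôpital's rule: differentiate numerator and denominator separately.
  f(x) = x^3   ⇒   f'(x) = 3·x^2
  g(x) = tan(x)   ⇒   g'(x) = tan(x)^2 + 1
  lim(x→0) f'(x)/g'(x) = lim(x→0) (3·x^2)/(tan(x)^2 + 1)
  = 0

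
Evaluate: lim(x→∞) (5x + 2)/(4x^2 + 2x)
This is an ∞/∞ indeterminate form.

Apply L'Hôpital's rule: differentiate numerator and denominator separately.
  f(x) = 5·x + 2   ⇒   f'(x) = 5
  g(x) = 4·x^2 + 2·x   ⇒   g'(x) = 8·x + 2
  lim(x→∞) f'(x)/g'(x) = lim(x→∞) (5)/(8·x + 2)
  = 0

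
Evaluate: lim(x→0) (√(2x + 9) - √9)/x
This is a standard limit.

Factor or rationalize the expression:
  lim(x→0) (√(2x + 9) - √9)/x = 1/3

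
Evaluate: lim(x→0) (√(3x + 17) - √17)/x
This is a standard limit.

Factor or rationalize the expression:
  lim(x→0) (√(3x + 17) - √17)/x = 3·sqrt(17)/34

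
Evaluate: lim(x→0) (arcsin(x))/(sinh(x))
This is a 0/0 indeterminate form.

Apply L'Hôpital's rule: differentiate numerator and denominator separately.
  f(x) = asin(x)   ⇒   f'(x) = 1/sqrt(1 - x^2)
  g(x) = sinh(x)   ⇒   g'(x) = cosh(x)
  lim(x→0) f'(x)/g'(x) = lim(x→0) (1/sqrt(1 - x^2))/(cosh(x))
  = 1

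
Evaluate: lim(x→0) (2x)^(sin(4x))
This is an exponential indeterminate form.

For exponential indeterminate forms, take the natural log:
  Let L = lim(x→0) (2x)^(sin(4x))
  Then ln(L) = lim(x→0) [exponent × ln(base)]
  Evaluate using L'Hôpital or standard limits, then exponentiate.
  L = 1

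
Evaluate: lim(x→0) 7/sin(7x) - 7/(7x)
This is an ∞-∞ indeterminate form.

Combine fractions or rationalize to convert ∞-∞ to 0/0 form:
  lim(x→0) 7/sin(7x) - 7/(7x) = 0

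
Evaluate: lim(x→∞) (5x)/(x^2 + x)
This is an ∞/∞ indeterminate form.

Apply L'Hôpital's rule: differentiate numerator and denominator separately.
  f(x) = 5·x   ⇒   f'(x) = 5
  g(x) = x^2 + x   ⇒   g'(x) = 2·x + 1
  lim(x→∞) f'(x)/g'(x) = lim(x→∞) (5)/(2·x + 1)
  = 0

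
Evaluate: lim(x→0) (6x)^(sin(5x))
This is an exponential indeterminate form.

For exponential indeterminate forms, take the natural log:
  Let L = lim(x→0) (6x)^(sin(5x))
  Then ln(L) = lim(x→0) [exponent × ln(base)]
  Evaluate using L'Hôpital or standard limits, then exponentiate.
  L = 1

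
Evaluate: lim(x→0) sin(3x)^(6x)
This is an exponential indeterminate form.

For exponential indeterminate forms, take the natural log:
  Let L = lim(x→0) sin(3x)^(6x)
  Then ln(L) = lim(x→0) [exponent × ln(base)]
  Evaluate using L'Hôpital or standard limits, then exponentiate.
  L = 1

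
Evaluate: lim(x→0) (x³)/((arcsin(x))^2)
This is a 0/0 indeterminate form.

Apply L'Hôpital's rule: differentiate numerator and denominator separately.
  f(x) = x^3   ⇒   f'(x) = 3·x^2
  g(x) = asin(x)^2   ⇒   g'(x) = 2·asin(x)/sqrt(1 - x^2)
  lim(x→0) f'(x)/g'(x) = lim(x→0) (3·x^2)/(2·asin(x)/sqrt(1 - x^2))
  = 0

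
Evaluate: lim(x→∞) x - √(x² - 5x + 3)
This is an ∞-∞ indeterminate form.

Combine fractions or rationalize to convert ∞-∞ to 0/0 form:
  lim(x→∞) x - √(x² - 5x + 3) = 5/2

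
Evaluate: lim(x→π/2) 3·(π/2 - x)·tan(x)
This is a 0·∞ indeterminate form.

Rewrite 0·∞ as a quotient (0/0 or ∞/∞ form), then apply L'Hôpital's rule:
  lim(x→π/2) 3·(π/2 - x)·tan(x) = 3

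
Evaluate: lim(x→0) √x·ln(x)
This is a 0·∞ indeterminate form.

Rewrite 0·∞ as a quotient (0/0 or ∞/∞ form), then apply L'Hôpital's rule:
  lim(x→0) √x·ln(x) = 0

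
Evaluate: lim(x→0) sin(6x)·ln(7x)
This is a 0·∞ indeterminate form.

Rewrite 0·∞ as a quotient (0/0 or ∞/∞ form), then apply L'Hôpital's rule:
  lim(x→0) sin(6x)·ln(7x) = 0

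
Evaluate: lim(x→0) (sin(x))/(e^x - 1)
This is a 0/0 indeterminate form.

Apply L'Hôpital's rule: differentiate numerator and denominator separately.
  f(x) = sin(x)   ⇒   f'(x) = cos(x)
  g(x) = e^(x) - 1   ⇒   g'(x) = e^(x)
  lim(x→0) f'(x)/g'(x) = lim(x→0) (cos(x))/(e^(x))
  = 1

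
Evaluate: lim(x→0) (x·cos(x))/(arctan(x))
This is a 0/0 indeterminate form.

Apply L'Hôpital's rule: differentiate numerator and denominator separately.
  f(x) = x·cos(x)   ⇒   f'(x) = -x·sin(x) + cos(x)
  g(x) = atan(x)   ⇒   g'(x) = 1/(x^2 + 1)
  lim(x→0) f'(x)/g'(x) = lim(x→0) (-x·sin(x) + cos(x))/(1/(x^2 + 1))
  = 1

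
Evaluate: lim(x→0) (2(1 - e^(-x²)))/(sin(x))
This is a 0/0 indeterminate form.

Apply L'Hôpital's rule: differentiate numerator and denominator separately.
  f(x) = 2 - 2·e^(-x^2)   ⇒   f'(x) = 4·x·e^(-x^2)
  g(x) = sin(x)   ⇒   g'(x) = cos(x)
  lim(x→0) f'(x)/g'(x) = lim(x→0) (4·x·e^(-x^2))/(cos(x))
  = 0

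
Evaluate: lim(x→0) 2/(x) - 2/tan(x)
This is an ∞-∞ indeterminate form.

Combine fractions or rationalize to convert ∞-∞ to 0/0 form:
  lim(x→0) 2/(x) - 2/tan(x) = 0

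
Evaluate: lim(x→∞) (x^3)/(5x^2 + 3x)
This is an ∞/∞ indeterminate form.

Apply L'Hôpital's rule: differentiate numerator and denominator separately.
  f(x) = x^3   ⇒   f'(x) = 3·x^2
  g(x) = 5·x^2 + 3·x   ⇒   g'(x) = 10·x + 3
  lim(x→∞) f'(x)/g'(x) = lim(x→∞) (3·x^2)/(10·x + 3)
  = ∞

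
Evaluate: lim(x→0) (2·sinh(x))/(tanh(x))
This is a 0/0 indeterminate form.

Apply L'Hôpital's rule: differentiate numerator and denominator separately.
  f(x) = 2·sinh(x)   ⇒   f'(x) = 2·cosh(x)
  g(x) = tanh(x)   ⇒   g'(x) = 1 - tanh(x)^2
  lim(x→0) f'(x)/g'(x) = lim(x→0) (2·cosh(x))/(1 - tanh(x)^2)
  = 2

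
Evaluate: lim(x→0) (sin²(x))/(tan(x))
This is a 0/0 indeterminate form.

Apply L'Hôpital's rule: differentiate numerator and denominator separately.
  f(x) = sin(x)^2   ⇒   f'(x) = 2·sin(x)·cos(x)
  g(x) = tan(x)   ⇒   g'(x) = tan(x)^2 + 1
  lim(x→0) f'(x)/g'(x) = lim(x→0) (2·sin(x)·cos(x))/(tan(x)^2 + 1)
  = 0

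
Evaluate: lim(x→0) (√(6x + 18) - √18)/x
This is a standard limit.

Factor or rationalize the expression:
  lim(x→0) (√(6x + 18) - √18)/x = sqrt(2)/2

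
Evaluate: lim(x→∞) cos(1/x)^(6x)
This is an exponential indeterminate form.

For exponential indeterminate forms, take the natural log:
  Let L = lim(x→∞) cos(1/x)^(6x)
  Then ln(L) = lim(x→∞) [exponent × ln(base)]
  Evaluate using L'Hôpital or standard limits, then exponentiate.
  L = 1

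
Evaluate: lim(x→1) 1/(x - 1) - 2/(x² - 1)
This is an ∞-∞ indeterminate form.

Combine fractions or rationalize to convert ∞-∞ to 0/0 form:
  lim(x→1) 1/(x - 1) - 2/(x² - 1) = 1/2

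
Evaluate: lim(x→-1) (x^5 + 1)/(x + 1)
This is a standard limit.

Factor or rationalize the expression:
  lim(x→-1) (x^5 + 1)/(x + 1) = 5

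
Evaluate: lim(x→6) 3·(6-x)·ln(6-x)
This is a 0·∞ indeterminate form.

Rewrite 0·∞ as a quotient (0/0 or ∞/∞ form), then apply L'Hôpital's rule:
  lim(x→6) 3·(6-x)·ln(6-x) = 0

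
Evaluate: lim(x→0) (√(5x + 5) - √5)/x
This is a standard limit.

Factor or rationalize the expression:
  lim(x→0) (√(5x + 5) - √5)/x = sqrt(5)/2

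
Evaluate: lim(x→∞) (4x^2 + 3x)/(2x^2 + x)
This is an ∞/∞ indeterminate form.

Apply L'Hôpital's rule: differentiate numerator and denominator separately.
  f(x) = 4·x^2 + 3·x   ⇒   f'(x) = 8·x + 3
  g(x) = 2·x^2 + x   ⇒   g'(x) = 4·x + 1
  lim(x→∞) f'(x)/g'(x) = lim(x→∞) (8·x + 3)/(4·x + 1)
  = 2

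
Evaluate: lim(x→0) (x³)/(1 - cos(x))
This is a 0/0 indeterminate form.

Apply L'Hôpital's rule: differentiate numerator and denominator separately.
  f(x) = x^3   ⇒   f'(x) = 3·x^2
  g(x) = 1 - cos(x)   ⇒   g'(x) = sin(x)
  lim(x→0) f'(x)/g'(x) = lim(x→0) (3·x^2)/(sin(x))
  = 0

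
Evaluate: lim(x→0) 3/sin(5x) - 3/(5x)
This is an ∞-∞ indeterminate form.

Combine fractions or rationalize to convert ∞-∞ to 0/0 form:
  lim(x→0) 3/sin(5x) - 3/(5x) = 0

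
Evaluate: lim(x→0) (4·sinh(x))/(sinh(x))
This is a 0/0 indeterminate form.

Apply L'Hôpital's rule: differentiate numerator and denominator separately.
  f(x) = 4·sinh(x)   ⇒   f'(x) = 4·cosh(x)
  g(x) = sinh(x)   ⇒   g'(x) = cosh(x)
  lim(x→0) f'(x)/g'(x) = lim(x→0) (4·cosh(x))/(cosh(x))
  = 4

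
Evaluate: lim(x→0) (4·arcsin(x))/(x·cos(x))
This is a 0/0 indeterminate form.

Apply L'Hôpital's rule: differentiate numerator and denominator separately.
  f(x) = 4·asin(x)   ⇒   f'(x) = 4/sqrt(1 - x^2)
  g(x) = x·cos(x)   ⇒   g'(x) = -x·sin(x) + cos(x)
  lim(x→0) f'(x)/g'(x) = lim(x→0) (4/sqrt(1 - x^2))/(-x·sin(x) + cos(x))
  = 4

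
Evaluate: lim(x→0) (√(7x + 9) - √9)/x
This is a standard limit.

Factor or rationalize the expression:
  lim(x→0) (√(7x + 9) - √9)/x = 7/6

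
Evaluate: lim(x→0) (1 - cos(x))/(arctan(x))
This is a 0/0 indeterminate form.

Apply L'Hôpital's rule: differentiate numerator and denominator separately.
  f(x) = 1 - cos(x)   ⇒   f'(x) = sin(x)
  g(x) = atan(x)   ⇒   g'(x) = 1/(x^2 + 1)
  lim(x→0) f'(x)/g'(x) = lim(x→0) (sin(x))/(1/(x^2 + 1))
  = 0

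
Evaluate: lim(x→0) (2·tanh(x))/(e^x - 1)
This is a 0/0 indeterminate form.

Apply L'Hôpital's rule: differentiate numerator and denominator separately.
  f(x) = 2·tanh(x)   ⇒   f'(x) = 2 - 2·tanh(x)^2
  g(x) = e^(x) - 1   ⇒   g'(x) = e^(x)
  lim(x→0) f'(x)/g'(x) = lim(x→0) (2 - 2·tanh(x)^2)/(e^(x))
  = 2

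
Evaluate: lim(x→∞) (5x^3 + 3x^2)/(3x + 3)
This is an ∞/∞ indeterminate form.

Apply L'Hôpital's rule: differentiate numerator and denominator separately.
  f(x) = 5·x^3 + 3·x^2   ⇒   f'(x) = 15·x^2 + 6·x
  g(x) = 3·x + 3   ⇒   g'(x) = 3
  lim(x→∞) f'(x)/g'(x) = lim(x→∞) (15·x^2 + 6·x)/(3)
  = ∞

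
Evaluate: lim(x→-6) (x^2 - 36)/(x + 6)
This is a standard limit.

Factor or rationalize the expression:
  lim(x→-6) (x^2 - 36)/(x + 6) = -12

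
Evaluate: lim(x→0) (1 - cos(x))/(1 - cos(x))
This is a 0/0 indeterminate form.

Apply L'Hôpital's rule: differentiate numerator and denominator separately.
  f(x) = 1 - cos(x)   ⇒   f'(x) = sin(x)
  g(x) = 1 - cos(x)   ⇒   g'(x) = sin(x)
  lim(x→0) f'(x)/g'(x) = lim(x→0) (sin(x))/(sin(x))
  = 1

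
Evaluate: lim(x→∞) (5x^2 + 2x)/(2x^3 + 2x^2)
This is an ∞/∞ indeterminate form.

Apply L'Hôpital's rule: differentiate numerator and denominator separately.
  f(x) = 5·x^2 + 2·x   ⇒   f'(x) = 10·x + 2
  g(x) = 2·x^3 + 2·x^2   ⇒   g'(x) = 6·x^2 + 4·x
  lim(x→∞) f'(x)/g'(x) = lim(x→∞) (10·x + 2)/(6·x^2 + 4·x)
  = 0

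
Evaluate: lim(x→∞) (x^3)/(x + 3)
This is an ∞/∞ indeterminate form.

Apply L'Hôpital's rule: differentiate numerator and denominator separately.
  f(x) = x^3   ⇒   f'(x) = 3·x^2
  g(x) = x + 3   ⇒   g'(x) = 1
  lim(x→∞) f'(x)/g'(x) = lim(x→∞) (3·x^2)/(1)
  = ∞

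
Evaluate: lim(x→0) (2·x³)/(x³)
This is a 0/0 indeterminate form.

Apply L'Hôpital's rule: differentiate numerator and denominator separately.
  f(x) = 2·x^3   ⇒   f'(x) = 6·x^2
  g(x) = x^3   ⇒   g'(x) = 3·x^2
  lim(x→0) f'(x)/g'(x) = lim(x→0) (6·x^2)/(3·x^2)
  = 2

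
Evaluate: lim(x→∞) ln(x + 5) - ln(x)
This is an ∞-∞ indeterminate form.

Combine fractions or rationalize to convert ∞-∞ to 0/0 form:
  lim(x→∞) ln(x + 5) - ln(x) = 0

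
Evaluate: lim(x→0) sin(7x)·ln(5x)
This is a 0·∞ indeterminate form.

Rewrite 0·∞ as a quotient (0/0 or ∞/∞ form), then apply L'Hôpital's rule:
  lim(x→0) sin(7x)·ln(5x) = 0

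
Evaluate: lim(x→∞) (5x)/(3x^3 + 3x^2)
This is an ∞/∞ indeterminate form.

Apply L'Hôpital's rule: differentiate numerator and denominator separately.
  f(x) = 5·x   ⇒   f'(x) = 5
  g(x) = 3·x^3 + 3·x^2   ⇒   g'(x) = 9·x^2 + 6·x
  lim(x→∞) f'(x)/g'(x) = lim(x→∞) (5)/(9·x^2 + 6·x)
  = 0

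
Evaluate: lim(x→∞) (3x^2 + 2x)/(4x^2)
This is an ∞/∞ indeterminate form.

Apply L'Hôpital's rule: differentiate numerator and denominator separately.
  f(x) = 3·x^2 + 2·x   ⇒   f'(x) = 6·x + 2
  g(x) = 4·x^2   ⇒   g'(x) = 8·x
  lim(x→∞) f'(x)/g'(x) = lim(x→∞) (6·x + 2)/(8·x)
  = 3/4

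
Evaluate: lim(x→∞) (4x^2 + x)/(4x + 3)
This is an ∞/∞ indeterminate form.

Apply L'Hôpital's rule: differentiate numerator and denominator separately.
  f(x) = 4·x^2 + x   ⇒   f'(x) = 8·x + 1
  g(x) = 4·x + 3   ⇒   g'(x) = 4
  lim(x→∞) f'(x)/g'(x) = lim(x→∞) (8·x + 1)/(4)
  = ∞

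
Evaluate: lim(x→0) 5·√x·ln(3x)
This is a 0·∞ indeterminate form.

Rewrite 0·∞ as a quotient (0/0 or ∞/∞ form), then apply L'Hôpital's rule:
  lim(x→0) 5·√x·ln(3x) = 0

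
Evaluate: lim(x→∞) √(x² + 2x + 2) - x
This is an ∞-∞ indeterminate form.

Combine fractions or rationalize to convert ∞-∞ to 0/0 form:
  lim(x→∞) √(x² + 2x + 2) - x = 1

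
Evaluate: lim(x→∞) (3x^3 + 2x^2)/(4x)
This is an ∞/∞ indeterminate form.

Apply L'Hôpital's rule: differentiate numerator and denominator separately.
  f(x) = 3·x^3 + 2·x^2   ⇒   f'(x) = 9·x^2 + 4·x
  g(x) = 4·x   ⇒   g'(x) = 4
  lim(x→∞) f'(x)/g'(x) = lim(x→∞) (9·x^2 + 4·x)/(4)
  = ∞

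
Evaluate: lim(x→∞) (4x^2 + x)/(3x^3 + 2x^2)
This is an ∞/∞ indeterminate form.

Apply L'Hôpital's rule: differentiate numerator and denominator separately.
  f(x) = 4·x^2 + x   ⇒   f'(x) = 8·x + 1
  g(x) = 3·x^3 + 2·x^2   ⇒   g'(x) = 9·x^2 + 4·x
  lim(x→∞) f'(x)/g'(x) = lim(x→∞) (8·x + 1)/(9·x^2 + 4·x)
  = 0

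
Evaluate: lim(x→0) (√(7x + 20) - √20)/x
This is a standard limit.

Factor or rationalize the expression:
  lim(x→0) (√(7x + 20) - √20)/x = 7·sqrt(5)/20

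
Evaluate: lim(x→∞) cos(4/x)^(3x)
This is an exponential indeterminate form.

For exponential indeterminate forms, take the natural log:
  Let L = lim(x→∞) cos(4/x)^(3x)
  Then ln(L) = lim(x→∞) [exponent × ln(base)]
  Evaluate using L'Hôpital or standard limits, then exponentiate.
  L = 1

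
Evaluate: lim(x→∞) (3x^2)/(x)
This is an ∞/∞ indeterminate form.

Apply L'Hôpital's rule: differentiate numerator and denominator separately.
  f(x) = 3·x^2   ⇒   f'(x) = 6·x
  g(x) = x   ⇒   g'(x) = 1
  lim(x→∞) f'(x)/g'(x) = lim(x→∞) (6·x)/(1)
  = ∞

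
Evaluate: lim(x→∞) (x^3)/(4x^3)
This is an ∞/∞ indeterminate form.

Apply L'Hôpital's rule: differentiate numerator and denominator separately.
  f(x) = x^3   ⇒   f'(x) = 3·x^2
  g(x) = 4·x^3   ⇒   g'(x) = 12·x^2
  lim(x→∞) f'(x)/g'(x) = lim(x→∞) (3·x^2)/(12·x^2)
  = 1/4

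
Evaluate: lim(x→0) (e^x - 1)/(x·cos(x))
This is a 0/0 indeterminate form.

Apply L'Hôpital's rule: differentiate numerator and denominator separately.
  f(x) = e^(x) - 1   ⇒   f'(x) = e^(x)
  g(x) = x·cos(x)   ⇒   g'(x) = -x·sin(x) + cos(x)
  lim(x→0) f'(x)/g'(x) = lim(x→0) (e^(x))/(-x·sin(x) + cos(x))
  = 1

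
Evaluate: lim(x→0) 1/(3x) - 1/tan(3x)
This is an ∞-∞ indeterminate form.

Combine fractions or rationalize to convert ∞-∞ to 0/0 form:
  lim(x→0) 1/(3x) - 1/tan(3x) = 0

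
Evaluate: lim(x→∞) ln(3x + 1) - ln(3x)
This is an ∞-∞ indeterminate form.

Combine fractions or rationalize to convert ∞-∞ to 0/0 form:
  lim(x→∞) ln(3x + 1) - ln(3x) = 0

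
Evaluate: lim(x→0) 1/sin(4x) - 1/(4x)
This is an ∞-∞ indeterminate form.

Combine fractions or rationalize to convert ∞-∞ to 0/0 form:
  lim(x→0) 1/sin(4x) - 1/(4x) = 0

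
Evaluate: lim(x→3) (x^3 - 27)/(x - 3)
This is a standard limit.

Factor or rationalize the expression:
  lim(x→3) (x^3 - 27)/(x - 3) = 27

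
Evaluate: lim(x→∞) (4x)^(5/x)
This is an exponential indeterminate form.

For exponential indeterminate forms, take the natural log:
  Let L = lim(x→∞) (4x)^(5/x)
  Then ln(L) = lim(x→∞) [exponent × ln(base)]
  Evaluate using L'Hôpital or standard limits, then exponentiate.
  L = 1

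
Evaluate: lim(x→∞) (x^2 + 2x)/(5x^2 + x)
This is an ∞/∞ indeterminate form.

Apply L'Hôpital's rule: differentiate numerator and denominator separately.
  f(x) = x^2 + 2·x   ⇒   f'(x) = 2·x + 2
  g(x) = 5·x^2 + x   ⇒   g'(x) = 10·x + 1
  lim(x→∞) f'(x)/g'(x) = lim(x→∞) (2·x + 2)/(10·x + 1)
  = 1/5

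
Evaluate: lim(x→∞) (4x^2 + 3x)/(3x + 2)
This is an ∞/∞ indeterminate form.

Apply L'Hôpital's rule: differentiate numerator and denominator separately.
  f(x) = 4·x^2 + 3·x   ⇒   f'(x) = 8·x + 3
  g(x) = 3·x + 2   ⇒   g'(x) = 3
  lim(x→∞) f'(x)/g'(x) = lim(x→∞) (8·x + 3)/(3)
  = ∞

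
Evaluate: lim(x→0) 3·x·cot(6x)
This is a 0·∞ indeterminate form.

Rewrite 0·∞ as a quotient (0/0 or ∞/∞ form), then apply L'Hôpital's rule:
  lim(x→0) 3·x·cot(6x) = 1/2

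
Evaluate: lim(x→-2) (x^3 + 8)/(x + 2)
This is a standard limit.

Factor or rationalize the expression:
  lim(x→-2) (x^3 + 8)/(x + 2) = 12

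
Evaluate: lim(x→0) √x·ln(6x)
This is a 0·∞ indeterminate form.

Rewrite 0·∞ as a quotient (0/0 or ∞/∞ form), then apply L'Hôpital's rule:
  lim(x→0) √x·ln(6x) = 0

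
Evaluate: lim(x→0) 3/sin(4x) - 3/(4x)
This is an ∞-∞ indeterminate form.

Combine fractions or rationalize to convert ∞-∞ to 0/0 form:
  lim(x→0) 3/sin(4x) - 3/(4x) = 0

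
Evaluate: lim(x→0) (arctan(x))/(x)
This is a 0/0 indeterminate form.

Apply L'Hôpital's rule: differentiate numerator and denominator separately.
  f(x) = atan(x)   ⇒   f'(x) = 1/(x^2 + 1)
  g(x) = x   ⇒   g'(x) = 1
  lim(x→0) f'(x)/g'(x) = lim(x→0) (1/(x^2 + 1))/(1)
  = 1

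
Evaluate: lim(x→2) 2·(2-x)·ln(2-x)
This is a 0·∞ indeterminate form.

Rewrite 0·∞ as a quotient (0/0 or ∞/∞ form), then apply L'Hôpital's rule:
  lim(x→2) 2·(2-x)·ln(2-x) = 0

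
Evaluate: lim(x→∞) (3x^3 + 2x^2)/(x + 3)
This is an ∞/∞ indeterminate form.

Apply L'Hôpital's rule: differentiate numerator and denominator separately.
  f(x) = 3·x^3 + 2·x^2   ⇒   f'(x) = 9·x^2 + 4·x
  g(x) = x + 3   ⇒   g'(x) = 1
  lim(x→∞) f'(x)/g'(x) = lim(x→∞) (9·x^2 + 4·x)/(1)
  = ∞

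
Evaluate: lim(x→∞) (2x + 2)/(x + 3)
This is an ∞/∞ indeterminate form.

Apply L'Hôpital's rule: differentiate numerator and denominator separately.
  f(x) = 2·x + 2   ⇒   f'(x) = 2
  g(x) = x + 3   ⇒   g'(x) = 1
  lim(x→∞) f'(x)/g'(x) = lim(x→∞) (2)/(1)
  = 2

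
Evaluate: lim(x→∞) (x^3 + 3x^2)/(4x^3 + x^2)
This is an ∞/∞ indeterminate form.

Apply L'Hôpital's rule: differentiate numerator and denominator separately.
  f(x) = x^3 + 3·x^2   ⇒   f'(x) = 3·x^2 + 6·x
  g(x) = 4·x^3 + x^2   ⇒   g'(x) = 12·x^2 + 2·x
  lim(x→∞) f'(x)/g'(x) = lim(x→∞) (3·x^2 + 6·x)/(12·x^2 + 2·x)
  = 1/4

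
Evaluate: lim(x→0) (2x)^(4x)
This is an exponential indeterminate form.

For exponential indeterminate forms, take the natural log:
  Let L = lim(x→0) (2x)^(4x)
  Then ln(L) = lim(x→0) [exponent × ln(base)]
  Evaluate using L'Hôpital or standard limits, then exponentiate.
  L = 1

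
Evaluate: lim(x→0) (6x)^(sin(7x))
This is an exponential indeterminate form.

For exponential indeterminate forms, take the natural log:
  Let L = lim(x→0) (6x)^(sin(7x))
  Then ln(L) = lim(x→0) [exponent × ln(base)]
  Evaluate using L'Hôpital or standard limits, then exponentiate.
  L = 1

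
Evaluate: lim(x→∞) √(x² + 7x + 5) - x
This is an ∞-∞ indeterminate form.

Combine fractions or rationalize to convert ∞-∞ to 0/0 form:
  lim(x→∞) √(x² + 7x + 5) - x = 7/2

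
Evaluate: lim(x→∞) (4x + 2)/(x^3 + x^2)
This is an ∞/∞ indeterminate form.

Apply L'Hôpital's rule: differentiate numerator and denominator separately.
  f(x) = 4·x + 2   ⇒   f'(x) = 4
  g(x) = x^3 + x^2   ⇒   g'(x) = 3·x^2 + 2·x
  lim(x→∞) f'(x)/g'(x) = lim(x→∞) (4)/(3·x^2 + 2·x)
  = 0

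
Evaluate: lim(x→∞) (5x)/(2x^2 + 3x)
This is an ∞/∞ indeterminate form.

Apply L'Hôpital's rule: differentiate numerator and denominator separately.
  f(x) = 5·x   ⇒   f'(x) = 5
  g(x) = 2·x^2 + 3·x   ⇒   g'(x) = 4·x + 3
  lim(x→∞) f'(x)/g'(x) = lim(x→∞) (5)/(4·x + 3)
  = 0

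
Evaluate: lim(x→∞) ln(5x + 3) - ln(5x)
This is an ∞-∞ indeterminate form.

Combine fractions or rationalize to convert ∞-∞ to 0/0 form:
  lim(x→∞) ln(5x + 3) - ln(5x) = 0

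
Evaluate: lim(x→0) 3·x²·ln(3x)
This is a 0·∞ indeterminate form.

Rewrite 0·∞ as a quotient (0/0 or ∞/∞ form), then apply L'Hôpital's rule:
  lim(x→0) 3·x²·ln(3x) = 0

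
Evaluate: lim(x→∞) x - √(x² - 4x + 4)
This is an ∞-∞ indeterminate form.

Combine fractions or rationalize to convert ∞-∞ to 0/0 form:
  lim(x→∞) x - √(x² - 4x + 4) = 2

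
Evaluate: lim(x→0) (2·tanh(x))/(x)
This is a 0/0 indeterminate form.

Apply L'Hôpital's rule: differentiate numerator and denominator separately.
  f(x) = 2·tanh(x)   ⇒   f'(x) = 2 - 2·tanh(x)^2
  g(x) = x   ⇒   g'(x) = 1
  lim(x→0) f'(x)/g'(x) = lim(x→0) (2 - 2·tanh(x)^2)/(1)
  = 2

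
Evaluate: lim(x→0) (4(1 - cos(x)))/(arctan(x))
This is a 0/0 indeterminate form.

Apply L'Hôpital's rule: differentiate numerator and denominator separately.
  f(x) = 4 - 4·cos(x)   ⇒   f'(x) = 4·sin(x)
  g(x) = atan(x)   ⇒   g'(x) = 1/(x^2 + 1)
  lim(x→0) f'(x)/g'(x) = lim(x→0) (4·sin(x))/(1/(x^2 + 1))
  = 0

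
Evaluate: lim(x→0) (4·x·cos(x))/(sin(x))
This is a 0/0 indeterminate form.

Apply L'Hôpital's rule: differentiate numerator and denominator separately.
  f(x) = 4·x·cos(x)   ⇒   f'(x) = -4·x·sin(x) + 4·cos(x)
  g(x) = sin(x)   ⇒   g'(x) = cos(x)
  lim(x→0) f'(x)/g'(x) = lim(x→0) (-4·x·sin(x) + 4·cos(x))/(cos(x))
  = 4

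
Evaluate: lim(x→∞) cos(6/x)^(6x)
This is an exponential indeterminate form.

For exponential indeterminate forms, take the natural log:
  Let L = lim(x→∞) cos(6/x)^(6x)
  Then ln(L) = lim(x→∞) [exponent × ln(base)]
  Evaluate using L'Hôpital or standard limits, then exponentiate.
  L = 1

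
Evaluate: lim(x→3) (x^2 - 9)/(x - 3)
This is a standard limit.

Factor or rationalize the expression:
  lim(x→3) (x^2 - 9)/(x - 3) = 6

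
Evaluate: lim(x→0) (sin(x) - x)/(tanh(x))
This is a 0/0 indeterminate form.

Apply L'Hôpital's rule: differentiate numerator and denominator separately.
  f(x) = -x + sin(x)   ⇒   f'(x) = cos(x) - 1
  g(x) = tanh(x)   ⇒   g'(x) = 1 - tanh(x)^2
  lim(x→0) f'(x)/g'(x) = lim(x→0) (cos(x) - 1)/(1 - tanh(x)^2)
  = 0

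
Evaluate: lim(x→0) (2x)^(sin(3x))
This is an exponential indeterminate form.

For exponential indeterminate forms, take the natural log:
  Let L = lim(x→0) (2x)^(sin(3x))
  Then ln(L) = lim(x→0) [exponent × ln(base)]
  Evaluate using L'Hôpital or standard limits, then exponentiate.
  L = 1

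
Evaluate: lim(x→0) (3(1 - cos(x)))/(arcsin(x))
This is a 0/0 indeterminate form.

Apply L'Hôpital's rule: differentiate numerator and denominator separately.
  f(x) = 3 - 3·cos(x)   ⇒   f'(x) = 3·sin(x)
  g(x) = asin(x)   ⇒   g'(x) = 1/sqrt(1 - x^2)
  lim(x→0) f'(x)/g'(x) = lim(x→0) (3·sin(x))/(1/sqrt(1 - x^2))
  = 0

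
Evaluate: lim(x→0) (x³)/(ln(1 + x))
This is a 0/0 indeterminate form.

Apply L'Hôpital's rule: differentiate numerator and denominator separately.
  f(x) = x^3   ⇒   f'(x) = 3·x^2
  g(x) = ln(x + 1)   ⇒   g'(x) = 1/(x + 1)
  lim(x→0) f'(x)/g'(x) = lim(x→0) (3·x^2)/(1/(x + 1))
  = 0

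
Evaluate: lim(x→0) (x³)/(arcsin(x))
This is a 0/0 indeterminate form.

Apply L'Hôpital's rule: differentiate numerator and denominator separately.
  f(x) = x^3   ⇒   f'(x) = 3·x^2
  g(x) = asin(x)   ⇒   g'(x) = 1/sqrt(1 - x^2)
  lim(x→0) f'(x)/g'(x) = lim(x→0) (3·x^2)/(1/sqrt(1 - x^2))
  = 0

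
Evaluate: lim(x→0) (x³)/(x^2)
This is a 0/0 indeterminate form.

Apply L'Hôpital's rule: differentiate numerator and denominator separately.
  f(x) = x^3   ⇒   f'(x) = 3·x^2
  g(x) = x^2   ⇒   g'(x) = 2·x
  lim(x→0) f'(x)/g'(x) = lim(x→0) (3·x^2)/(2·x)
  = 0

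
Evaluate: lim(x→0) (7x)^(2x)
This is an exponential indeterminate form.

For exponential indeterminate forms, take the natural log:
  Let L = lim(x→0) (7x)^(2x)
  Then ln(L) = lim(x→0) [exponent × ln(base)]
  Evaluate using L'Hôpital or standard limits, then exponentiate.
  L = 1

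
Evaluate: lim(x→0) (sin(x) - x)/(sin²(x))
This is a 0/0 indeterminate form.

Apply L'Hôpital's rule: differentiate numerator and denominator separately.
  f(x) = -x + sin(x)   ⇒   f'(x) = cos(x) - 1
  g(x) = sin(x)^2   ⇒   g'(x) = 2·sin(x)·cos(x)
  lim(x→0) f'(x)/g'(x) = lim(x→0) (cos(x) - 1)/(2·sin(x)·cos(x))
  = 0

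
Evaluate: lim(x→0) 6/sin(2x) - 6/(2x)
This is an ∞-∞ indeterminate form.

Combine fractions or rationalize to convert ∞-∞ to 0/0 form:
  lim(x→0) 6/sin(2x) - 6/(2x) = 0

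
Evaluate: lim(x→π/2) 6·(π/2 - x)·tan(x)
This is a 0·∞ indeterminate form.

Rewrite 0·∞ as a quotient (0/0 or ∞/∞ form), then apply L'Hôpital's rule:
  lim(x→π/2) 6·(π/2 - x)·tan(x) = 6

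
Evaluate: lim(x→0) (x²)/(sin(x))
This is a 0/0 indeterminate form.

Apply L'Hôpital's rule: differentiate numerator and denominator separately.
  f(x) = x^2   ⇒   f'(x) = 2·x
  g(x) = sin(x)   ⇒   g'(x) = cos(x)
  lim(x→0) f'(x)/g'(x) = lim(x→0) (2·x)/(cos(x))
  = 0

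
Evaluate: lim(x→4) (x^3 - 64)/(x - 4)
This is a standard limit.

Factor or rationalize the expression:
  lim(x→4) (x^3 - 64)/(x - 4) = 48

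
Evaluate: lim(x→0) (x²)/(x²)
This is a 0/0 indeterminate form.

Apply L'Hôpital's rule: differentiate numerator and denominator separately.
  f(x) = x^2   ⇒   f'(x) = 2·x
  g(x) = x^2   ⇒   g'(x) = 2·x
  lim(x→0) f'(x)/g'(x) = lim(x→0) (2·x)/(2·x)
  = 1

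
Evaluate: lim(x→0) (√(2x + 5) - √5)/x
This is a standard limit.

Factor or rationalize the expression:
  lim(x→0) (√(2x + 5) - √5)/x = sqrt(5)/5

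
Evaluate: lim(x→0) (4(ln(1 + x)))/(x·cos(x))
This is a 0/0 indeterminate form.

Apply L'Hôpital's rule: differentiate numerator and denominator separately.
  f(x) = 4·ln(x + 1)   ⇒   f'(x) = 4/(x + 1)
  g(x) = x·cos(x)   ⇒   g'(x) = -x·sin(x) + cos(x)
  lim(x→0) f'(x)/g'(x) = lim(x→0) (4/(x + 1))/(-x·sin(x) + cos(x))
  = 4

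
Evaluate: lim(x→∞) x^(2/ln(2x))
This is an exponential indeterminate form.

For exponential indeterminate forms, take the natural log:
  Let L = lim(x→∞) x^(2/ln(2x))
  Then ln(L) = lim(x→∞) [exponent × ln(base)]
  Evaluate using L'Hôpital or standard limits, then exponentiate.
  L = e²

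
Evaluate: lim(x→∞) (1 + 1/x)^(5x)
This is an exponential indeterminate form.

For exponential indeterminate forms, take the natural log:
  Let L = lim(x→∞) (1 + 1/x)^(5x)
  Then ln(L) = lim(x→∞) [exponent × ln(base)]
  Evaluate using L'Hôpital or standard limits, then exponentiate.
  L = e^(5)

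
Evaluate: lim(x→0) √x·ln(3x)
This is a 0·∞ indeterminate form.

Rewrite 0·∞ as a quotient (0/0 or ∞/∞ form), then apply L'Hôpital's rule:
  lim(x→0) √x·ln(3x) = 0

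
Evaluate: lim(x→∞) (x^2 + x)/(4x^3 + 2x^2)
This is an ∞/∞ indeterminate form.

Apply L'Hôpital's rule: differentiate numerator and denominator separately.
  f(x) = x^2 + x   ⇒   f'(x) = 2·x + 1
  g(x) = 4·x^3 + 2·x^2   ⇒   g'(x) = 12·x^2 + 4·x
  lim(x→∞) f'(x)/g'(x) = lim(x→∞) (2·x + 1)/(12·x^2 + 4·x)
  = 0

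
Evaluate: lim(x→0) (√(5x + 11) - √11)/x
This is a standard limit.

Factor or rationalize the expression:
  lim(x→0) (√(5x + 11) - √11)/x = 5·sqrt(11)/22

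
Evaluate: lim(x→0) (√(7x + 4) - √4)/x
This is a standard limit.

Factor or rationalize the expression:
  lim(x→0) (√(7x + 4) - √4)/x = 7/4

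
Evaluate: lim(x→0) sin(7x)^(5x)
This is an exponential indeterminate form.

For exponential indeterminate forms, take the natural log:
  Let L = lim(x→0) sin(7x)^(5x)
  Then ln(L) = lim(x→0) [exponent × ln(base)]
  Evaluate using L'Hôpital or standard limits, then exponentiate.
  L = 1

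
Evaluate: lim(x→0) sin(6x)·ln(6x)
This is a 0·∞ indeterminate form.

Rewrite 0·∞ as a quotient (0/0 or ∞/∞ form), then apply L'Hôpital's rule:
  lim(x→0) sin(6x)·ln(6x) = 0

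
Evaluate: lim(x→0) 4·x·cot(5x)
This is a 0·∞ indeterminate form.

Rewrite 0·∞ as a quotient (0/0 or ∞/∞ form), then apply L'Hôpital's rule:
  lim(x→0) 4·x·cot(5x) = 4/5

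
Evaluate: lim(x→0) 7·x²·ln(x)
This is a 0·∞ indeterminate form.

Rewrite 0·∞ as a quotient (0/0 or ∞/∞ form), then apply L'Hôpital's rule:
  lim(x→0) 7·x²·ln(x) = 0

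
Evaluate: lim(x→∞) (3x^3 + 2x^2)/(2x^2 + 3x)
This is an ∞/∞ indeterminate form.

Apply L'Hôpital's rule: differentiate numerator and denominator separately.
  f(x) = 3·x^3 + 2·x^2   ⇒   f'(x) = 9·x^2 + 4·x
  g(x) = 2·x^2 + 3·x   ⇒   g'(x) = 4·x + 3
  lim(x→∞) f'(x)/g'(x) = lim(x→∞) (9·x^2 + 4·x)/(4·x + 3)
  = ∞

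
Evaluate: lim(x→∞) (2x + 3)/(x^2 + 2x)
This is an ∞/∞ indeterminate form.

Apply L'Hôpital's rule: differentiate numerator and denominator separately.
  f(x) = 2·x + 3   ⇒   f'(x) = 2
  g(x) = x^2 + 2·x   ⇒   g'(x) = 2·x + 2
  lim(x→∞) f'(x)/g'(x) = lim(x→∞) (2)/(2·x + 2)
  = 0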